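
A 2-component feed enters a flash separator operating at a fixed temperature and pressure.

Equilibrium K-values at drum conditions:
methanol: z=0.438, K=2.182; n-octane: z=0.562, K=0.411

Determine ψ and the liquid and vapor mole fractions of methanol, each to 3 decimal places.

ψ = 0.268, x_methanol = 0.333, y_methanol = 0.726

Rachford–Rice: g(ψ) = Σ zᵢ(Kᵢ−1)/(1+ψ(Kᵢ−1)) = 0.
g(0) = ΣzᵢKᵢ − 1 = 0.187 and g(1) = 1 − Σzᵢ/Kᵢ = -0.568, so a root lies in (0, 1).
Newton–Raphson from ψ = 0.5:
  ψ = 0.500: g = -0.1438, g' = -0.633 → ψ = 0.273
  ψ = 0.273: g = -0.0030, g' = -0.627 → ψ = 0.268
Converged at ψ = 0.268.
Compositions from xᵢ = zᵢ/(1+ψ(Kᵢ−1)), yᵢ = Kᵢxᵢ:
  methanol: x = 0.333, y = 0.726
  n-octane: x = 0.667, y = 0.274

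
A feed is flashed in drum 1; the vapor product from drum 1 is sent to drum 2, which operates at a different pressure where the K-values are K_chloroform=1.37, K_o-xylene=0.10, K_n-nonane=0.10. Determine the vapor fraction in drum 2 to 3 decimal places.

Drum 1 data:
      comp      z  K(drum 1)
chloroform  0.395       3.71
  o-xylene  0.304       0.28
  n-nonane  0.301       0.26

V/F (drum 2) = 0.300

Drum 1:
Newton–Raphson from ψ₁ = 0.5:
  ψ₁ = 0.500: g = -0.2410, g' = -1.323 → ψ₁ = 0.318
Converged at ψ₁ = 0.318.
Drum-1 compositions:
  chloroform: x = 0.212, y = 0.787
  o-xylene: x = 0.394, y = 0.110
  n-nonane: x = 0.394, y = 0.102
Drum-2 feed = drum-1 vapor: z₂ = (0.7873, 0.1104, 0.1023).
Drum 2:
Material balance + equilibrium reduce to Σ zᵢ(Kᵢ−1)/(1+ψ₂(Kᵢ−1)) = 0.
g(0) = ΣzᵢKᵢ − 1 = 0.100 and g(1) = 1 − Σzᵢ/Kᵢ = -1.702, so a root lies in (0, 1).
Newton–Raphson from ψ₂ = 0.5:
  ψ₂ = 0.500: g = -0.1023, g' = -0.646 → ψ₂ = 0.342
  ψ₂ = 0.342: g = -0.0179, g' = -0.444 → ψ₂ = 0.302
  ψ₂ = 0.302: g = -0.0007, g' = -0.412 → ψ₂ = 0.300
Converged at ψ₂ = 0.300.
  chloroform: x = 0.709, y = 0.971
  o-xylene: x = 0.151, y = 0.015
  n-nonane: x = 0.140, y = 0.014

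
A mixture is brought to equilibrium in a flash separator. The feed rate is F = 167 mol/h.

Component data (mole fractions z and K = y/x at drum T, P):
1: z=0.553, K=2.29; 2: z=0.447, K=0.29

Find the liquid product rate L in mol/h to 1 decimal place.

L = 94.8 mol/h

Rachford–Rice: g(β) = Σ zᵢ(Kᵢ−1)/(1+β(Kᵢ−1)) = 0.
Check two-phase: ΣzᵢKᵢ = 1.396 > 1 and Σzᵢ/Kᵢ = 1.783 > 1, so g(0) = 0.396 > 0 and g(1) = -0.783 < 0.
Binary case is linear: z₁(K₁−1)(1+β(K₂−1)) + z₂(K₂−1)(1+β(K₁−1)) = 0
⇒ β = [z₁(K₁−1)+z₂(K₂−1)] / [−(K₁−1)(K₂−1)] = 0.3960/0.9159 = 0.432
Then V = β·F = 0.4324·167 = 72.2 mol/h and L = F − V = 94.8 mol/h.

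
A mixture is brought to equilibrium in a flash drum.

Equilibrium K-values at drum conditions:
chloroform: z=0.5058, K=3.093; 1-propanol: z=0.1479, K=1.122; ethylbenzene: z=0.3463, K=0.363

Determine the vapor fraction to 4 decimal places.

Newton–Raphson from ψ = 0.5:
  ψ = 0.5000: g = 0.21061, g' = -0.8336 → ψ = 0.7527
  ψ = 0.7527: g = 0.00383, g' = -0.8545 → ψ = 0.7571
Converged at ψ = 0.7571.

ψ = 0.7571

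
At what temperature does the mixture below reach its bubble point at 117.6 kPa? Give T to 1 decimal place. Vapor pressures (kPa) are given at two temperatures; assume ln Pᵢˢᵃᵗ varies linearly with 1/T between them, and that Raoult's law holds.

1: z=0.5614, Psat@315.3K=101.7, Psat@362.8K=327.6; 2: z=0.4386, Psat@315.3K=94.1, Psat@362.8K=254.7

Bubble-point temperature: ΣzᵢPᵢˢᵃᵗ(T) = P. Interpolate ln Pᵢˢᵃᵗ = aᵢ + bᵢ/T.
  T = 315.3 K: ΣzᵢPᵢˢᵃᵗ = 98.37 kPa
  T = 362.8 K: ΣzᵢPᵢˢᵃᵗ = 295.63 kPa
  T = 339.1 K: ΣzᵢPᵢˢᵃᵗ = 177.27 kPa
  T = 327.2 K: ΣzᵢPᵢˢᵃᵗ = 133.44 kPa
  T = 321.2 K: ΣzᵢPᵢˢᵃᵗ = 114.74 kPa
  T = 324.2 K: ΣzᵢPᵢˢᵃᵗ = 123.82 kPa
  T = 322.7 K: ΣzᵢPᵢˢᵃᵗ = 119.21 kPa
Interpolating between 321.2 K and 322.7 K gives T ≈ 322.2 K.

T = 322.2 K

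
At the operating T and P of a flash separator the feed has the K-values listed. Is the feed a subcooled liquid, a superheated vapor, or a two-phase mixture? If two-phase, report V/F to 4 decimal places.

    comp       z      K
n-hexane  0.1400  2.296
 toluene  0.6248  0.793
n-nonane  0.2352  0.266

subcooled liquid

ΣzᵢKᵢ = 0.8795; Σzᵢ/Kᵢ = 1.7331.
Since ΣzᵢKᵢ < 1 the mixture is below its bubble point — single liquid phase.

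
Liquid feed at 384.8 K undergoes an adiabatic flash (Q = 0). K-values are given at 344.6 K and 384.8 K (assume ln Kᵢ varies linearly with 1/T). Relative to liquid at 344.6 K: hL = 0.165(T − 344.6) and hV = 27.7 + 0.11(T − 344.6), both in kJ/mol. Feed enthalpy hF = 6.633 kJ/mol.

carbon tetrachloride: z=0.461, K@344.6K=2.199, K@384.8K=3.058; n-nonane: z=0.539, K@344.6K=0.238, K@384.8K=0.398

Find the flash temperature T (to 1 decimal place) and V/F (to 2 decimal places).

Adiabatic flash: solve Rachford–Rice at each trial T, then check hF = ψ·hV(T) + (1−ψ)·hL(T).
  T = 344.6 K: K = (2.199, 0.238), RR gives ψ = 0.155, H_out = 4.306 kJ/mol
  T = 384.8 K: K = (3.058, 0.398), RR gives ψ = 0.504, H_out = 19.476 kJ/mol
  T = 364.7 K: K = (2.617, 0.312), RR gives ψ = 0.337, H_out = 12.275 kJ/mol
  T = 354.6 K: K = (2.404, 0.273), RR gives ψ = 0.251, H_out = 8.451 kJ/mol
  T = 349.6 K: K = (2.301, 0.255), RR gives ψ = 0.205, H_out = 6.437 kJ/mol
  T = 352.1 K: K = (2.352, 0.264), RR gives ψ = 0.228, H_out = 7.457 kJ/mol
  T = 350.9 K: K = (2.327, 0.260), RR gives ψ = 0.217, H_out = 6.971 kJ/mol
Linear interpolation between T = 349.6 (H_out = 6.437) and T = 350.9 (H_out = 6.971) on hF = 6.633 gives T ≈ 350.1 K, at which ψ = 0.21.

T = 350.1 K, V/F = 0.21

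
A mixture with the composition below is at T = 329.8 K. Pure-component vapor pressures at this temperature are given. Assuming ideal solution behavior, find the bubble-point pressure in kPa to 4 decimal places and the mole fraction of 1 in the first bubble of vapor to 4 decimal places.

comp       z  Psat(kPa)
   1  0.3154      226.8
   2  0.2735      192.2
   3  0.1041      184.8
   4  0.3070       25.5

At the bubble point ψ → 0, so ΣzᵢKᵢ = 1 with Kᵢ = Pᵢˢᵃᵗ/P ⇒ P = ΣzᵢPᵢˢᵃᵗ.
P = 0.3154·226.8 + 0.2735·192.2 + 0.1041·184.8 + 0.3070·25.5 = 151.1656 kPa
yᵢ = zᵢPᵢˢᵃᵗ/P ⇒ y_1 = 0.3154·226.8/151.1656 = 0.4732

Pbub = 151.1656 kPa, y_1 = 0.4732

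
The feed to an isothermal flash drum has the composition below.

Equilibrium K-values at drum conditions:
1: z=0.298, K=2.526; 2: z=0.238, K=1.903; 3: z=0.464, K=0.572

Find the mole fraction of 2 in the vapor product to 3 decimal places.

y_2 = 0.254

Material balance + equilibrium reduce to Σ zᵢ(Kᵢ−1)/(1+ψ(Kᵢ−1)) = 0.
g(0) = ΣzᵢKᵢ − 1 = 0.471 and g(1) = 1 − Σzᵢ/Kᵢ = -0.054, so a root lies in (0, 1).
Iterate (Newton) starting at ψ = 0.59:
  ψ = 0.590: g = 0.1138, g' = -0.427 → ψ = 0.857
  ψ = 0.857: g = 0.0047, g' = -0.404 → ψ = 0.868
Converged at ψ = 0.868.
Compositions from xᵢ = zᵢ/(1+ψ(Kᵢ−1)), yᵢ = Kᵢxᵢ:
  1: x = 0.128, y = 0.324
  2: x = 0.133, y = 0.254
  3: x = 0.738, y = 0.422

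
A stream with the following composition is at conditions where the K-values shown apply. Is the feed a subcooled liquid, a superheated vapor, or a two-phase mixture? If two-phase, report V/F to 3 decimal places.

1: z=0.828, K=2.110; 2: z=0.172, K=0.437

ΣzᵢKᵢ = 1.822; Σzᵢ/Kᵢ = 0.786.
Since Σzᵢ/Kᵢ < 1 the mixture is above its dew point — single vapor phase.

superheated vapor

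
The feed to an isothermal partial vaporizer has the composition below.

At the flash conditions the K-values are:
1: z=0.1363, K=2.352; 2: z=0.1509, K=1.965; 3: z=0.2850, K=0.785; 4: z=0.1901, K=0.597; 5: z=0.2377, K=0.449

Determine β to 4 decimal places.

Rachford–Rice: g(β) = Σ zᵢ(Kᵢ−1)/(1+β(Kᵢ−1)) = 0.
Check two-phase: ΣzᵢKᵢ = 1.0610 > 1 and Σzᵢ/Kᵢ = 1.3456 > 1, so g(0) = 0.0610 > 0 and g(1) = -0.3456 < 0.
Newton iteration, β⁰ = 0.5:
  β = 0.5000: g = -0.13720, g' = -0.3551 → β = 0.1136
  β = 0.1136: g = 0.00816, g' = -0.4312 → β = 0.1325
  β = 0.1325: g = 0.00009, g' = -0.4220 → β = 0.1327
Converged at β = 0.1327.

β = 0.1327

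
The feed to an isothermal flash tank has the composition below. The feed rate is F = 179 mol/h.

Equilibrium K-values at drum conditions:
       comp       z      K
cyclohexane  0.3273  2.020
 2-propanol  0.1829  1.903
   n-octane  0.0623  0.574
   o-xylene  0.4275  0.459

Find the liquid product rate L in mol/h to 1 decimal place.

L = 95.5 mol/h

Material balance + equilibrium reduce to Σ zᵢ(Kᵢ−1)/(1+V/F(Kᵢ−1)) = 0.
g(0) = ΣzᵢKᵢ − 1 = 0.2412 and g(1) = 1 − Σzᵢ/Kᵢ = -0.2981, so a root lies in (0, 1).
Iterate (Newton) starting at V/F = 0.5:
  V/F = 0.5000: g = -0.01588, g' = -0.4735 → V/F = 0.4665
  V/F = 0.4665: g = -0.00004, g' = -0.4716 → V/F = 0.4664
Converged at V/F = 0.4664.
Then V = V/F·F = 0.4664·179 = 83.5 mol/h and L = F − V = 95.5 mol/h.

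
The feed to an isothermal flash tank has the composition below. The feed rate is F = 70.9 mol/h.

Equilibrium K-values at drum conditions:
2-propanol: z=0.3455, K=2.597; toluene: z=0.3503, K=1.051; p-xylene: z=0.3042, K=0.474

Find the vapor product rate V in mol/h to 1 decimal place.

Material balance + equilibrium reduce to Σ zᵢ(Kᵢ−1)/(1+V/F(Kᵢ−1)) = 0.
Feasibility: ΣzᵢKᵢ = 1.4096, Σzᵢ/Kᵢ = 1.1081 — both > 1, two phases present.
Iterate (Newton) starting at V/F = 0.41:
  V/F = 0.4100: g = 0.14693, g' = -0.4595 → V/F = 0.7298
  V/F = 0.7298: g = 0.01233, g' = -0.4105 → V/F = 0.7598
  V/F = 0.7598: g = -0.00005, g' = -0.4142 → V/F = 0.7597
Converged at V/F = 0.7597.
Then V = V/F·F = 0.7597·70.9 = 53.9 mol/h and L = F − V = 17.0 mol/h.

V = 53.9 mol/h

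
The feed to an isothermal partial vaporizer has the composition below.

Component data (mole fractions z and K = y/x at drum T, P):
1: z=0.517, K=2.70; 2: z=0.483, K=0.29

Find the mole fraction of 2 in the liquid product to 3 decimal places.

Material balance + equilibrium reduce to Σ zᵢ(Kᵢ−1)/(1+ψ(Kᵢ−1)) = 0.
Check two-phase: ΣzᵢKᵢ = 1.536 > 1 and Σzᵢ/Kᵢ = 1.857 > 1, so g(0) = 0.536 > 0 and g(1) = -0.857 < 0.
Iterate (Newton) starting at ψ = 0.35:
  ψ = 0.350: g = 0.0947, g' = -1.018 → ψ = 0.443
  ψ = 0.443: g = 0.0011, g' = -1.004 → ψ = 0.444
Converged at ψ = 0.444.
Compositions from xᵢ = zᵢ/(1+ψ(Kᵢ−1)), yᵢ = Kᵢxᵢ:
  1: x = 0.295, y = 0.795
  2: x = 0.705, y = 0.205

x_2 = 0.705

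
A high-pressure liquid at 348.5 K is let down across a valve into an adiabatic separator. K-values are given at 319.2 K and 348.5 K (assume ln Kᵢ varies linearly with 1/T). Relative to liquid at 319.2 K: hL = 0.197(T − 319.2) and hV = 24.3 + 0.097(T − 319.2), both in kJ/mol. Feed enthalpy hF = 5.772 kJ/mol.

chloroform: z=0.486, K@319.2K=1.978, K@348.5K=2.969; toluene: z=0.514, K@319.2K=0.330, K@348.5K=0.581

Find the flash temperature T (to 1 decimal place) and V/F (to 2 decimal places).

T = 320.4 K, V/F = 0.23

Adiabatic flash: solve Rachford–Rice at each trial T, then check hF = ψ·hV(T) + (1−ψ)·hL(T).
  T = 319.2 K: K = (1.978, 0.330), RR gives ψ = 0.200, H_out = 4.855 kJ/mol
  T = 348.5 K: K = (2.969, 0.581), RR gives ψ = 0.899, H_out = 24.981 kJ/mol
  T = 333.9 K: K = (2.447, 0.444), RR gives ψ = 0.518, H_out = 14.732 kJ/mol
  T = 326.5 K: K = (2.204, 0.384), RR gives ψ = 0.361, H_out = 9.955 kJ/mol
  T = 322.9 K: K = (2.091, 0.356), RR gives ψ = 0.284, H_out = 7.522 kJ/mol
  T = 321.0 K: K = (2.032, 0.343), RR gives ψ = 0.241, H_out = 6.179 kJ/mol
Linear interpolation between T = 319.2 (H_out = 4.855) and T = 321.0 (H_out = 6.179) on hF = 5.772 gives T ≈ 320.4 K, at which ψ = 0.23.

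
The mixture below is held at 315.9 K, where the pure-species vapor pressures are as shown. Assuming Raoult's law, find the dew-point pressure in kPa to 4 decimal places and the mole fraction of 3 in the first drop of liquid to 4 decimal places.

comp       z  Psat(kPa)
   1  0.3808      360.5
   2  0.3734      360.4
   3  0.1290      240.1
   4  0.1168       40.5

Pdew = 181.3694 kPa, x_3 = 0.0974

At the dew point ψ → 1, so Σzᵢ/Kᵢ = 1 with Kᵢ = Pᵢˢᵃᵗ/P ⇒ 1/P = Σzᵢ/Pᵢˢᵃᵗ.
1/P = 0.3808/360.5 + 0.3734/360.4 + 0.1290/240.1 + 0.1168/40.5 = 0.0055136 ⇒ P = 181.3694 kPa
xᵢ = zᵢP/Pᵢˢᵃᵗ ⇒ x_3 = 0.1290·181.3694/240.1 = 0.0974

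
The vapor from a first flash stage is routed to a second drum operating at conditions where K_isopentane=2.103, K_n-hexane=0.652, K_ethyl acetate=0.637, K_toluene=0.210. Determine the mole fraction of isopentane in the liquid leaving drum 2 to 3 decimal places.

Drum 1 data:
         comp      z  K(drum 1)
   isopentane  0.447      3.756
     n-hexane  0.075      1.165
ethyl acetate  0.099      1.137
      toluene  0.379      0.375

x_isopentane (drum 2) = 0.368

Drum 1:
Material balance + equilibrium reduce to Σ zᵢ(Kᵢ−1)/(1+ψ₁(Kᵢ−1)) = 0.
Feasibility: ΣzᵢKᵢ = 2.021, Σzᵢ/Kᵢ = 1.281 — both > 1, two phases present.
Newton iteration, ψ₁⁰ = 0.5:
  ψ₁ = 0.500: g = 0.1976, g' = -0.917 → ψ₁ = 0.716
  ψ₁ = 0.716: g = 0.0094, g' = -0.872 → ψ₁ = 0.726
Converged at ψ₁ = 0.726.
Drum-1 compositions:
  isopentane: x = 0.149, y = 0.559
  n-hexane: x = 0.067, y = 0.078
  ethyl acetate: x = 0.090, y = 0.102
  toluene: x = 0.694, y = 0.260
Drum-2 feed = drum-1 vapor: z₂ = (0.5593, 0.0780, 0.1024, 0.2603).
Drum 2:
Let ψ₂ = V/F and solve Σ zᵢ(Kᵢ−1)/(1+ψ₂(Kᵢ−1)) = 0.
Feasibility: ΣzᵢKᵢ = 1.347, Σzᵢ/Kᵢ = 1.786 — both > 1, two phases present.
Newton iteration, ψ₂⁰ = 0.48:
  ψ₂ = 0.480: g = -0.0054, g' = -0.746 → ψ₂ = 0.473
Converged at ψ₂ = 0.473.
  isopentane: x = 0.368, y = 0.773
  n-hexane: x = 0.093, y = 0.061
  ethyl acetate: x = 0.124, y = 0.079
  toluene: x = 0.415, y = 0.087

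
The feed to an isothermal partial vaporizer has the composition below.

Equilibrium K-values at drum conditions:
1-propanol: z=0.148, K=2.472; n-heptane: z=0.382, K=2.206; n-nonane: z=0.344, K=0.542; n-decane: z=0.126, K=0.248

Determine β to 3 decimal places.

Rachford–Rice: g(β) = Σ zᵢ(Kᵢ−1)/(1+β(Kᵢ−1)) = 0.
Check two-phase: ΣzᵢKᵢ = 1.426 > 1 and Σzᵢ/Kᵢ = 1.376 > 1, so g(0) = 0.426 > 0 and g(1) = -0.376 < 0.
Iterate (Newton) starting at β = 0.5:
  β = 0.500: g = 0.0567, g' = -0.627 → β = 0.590
  β = 0.590: g = -0.0007, g' = -0.647 → β = 0.589
Converged at β = 0.589.

β = 0.589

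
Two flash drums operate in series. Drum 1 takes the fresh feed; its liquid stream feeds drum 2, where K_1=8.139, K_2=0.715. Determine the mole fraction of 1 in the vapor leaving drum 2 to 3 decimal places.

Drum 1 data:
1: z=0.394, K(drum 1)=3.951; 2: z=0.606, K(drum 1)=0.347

Drum 1:
Material balance + equilibrium reduce to Σ zᵢ(Kᵢ−1)/(1+ψ₁(Kᵢ−1)) = 0.
Feasibility: ΣzᵢKᵢ = 1.767, Σzᵢ/Kᵢ = 1.846 — both > 1, two phases present.
Binary case is linear: z₁(K₁−1)(1+ψ₁(K₂−1)) + z₂(K₂−1)(1+ψ₁(K₁−1)) = 0
⇒ ψ₁ = [z₁(K₁−1)+z₂(K₂−1)] / [−(K₁−1)(K₂−1)] = 0.7670/1.9270 = 0.398
Drum-1 compositions:
  1: x = 0.181, y = 0.716
  2: x = 0.819, y = 0.284
Drum-2 feed = drum-1 liquid: z₂ = (0.1812, 0.8188).
Drum 2:
Material balance + equilibrium reduce to Σ zᵢ(Kᵢ−1)/(1+ψ₂(Kᵢ−1)) = 0.
Feasibility: ΣzᵢKᵢ = 2.060, Σzᵢ/Kᵢ = 1.167 — both > 1, two phases present.
Binary case is linear: z₁(K₁−1)(1+ψ₂(K₂−1)) + z₂(K₂−1)(1+ψ₂(K₁−1)) = 0
⇒ ψ₂ = [z₁(K₁−1)+z₂(K₂−1)] / [−(K₁−1)(K₂−1)] = 1.0601/2.0346 = 0.521
  1: x = 0.038, y = 0.312
  2: x = 0.962, y = 0.688

y_1 (drum 2) = 0.312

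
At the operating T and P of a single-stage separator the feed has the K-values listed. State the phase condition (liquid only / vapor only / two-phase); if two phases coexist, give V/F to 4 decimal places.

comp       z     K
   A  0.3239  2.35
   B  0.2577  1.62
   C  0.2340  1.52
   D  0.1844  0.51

vapor only

ΣzᵢKᵢ = 1.6284; Σzᵢ/Kᵢ = 0.8124.
Since Σzᵢ/Kᵢ < 1 the mixture is above its dew point — single vapor phase.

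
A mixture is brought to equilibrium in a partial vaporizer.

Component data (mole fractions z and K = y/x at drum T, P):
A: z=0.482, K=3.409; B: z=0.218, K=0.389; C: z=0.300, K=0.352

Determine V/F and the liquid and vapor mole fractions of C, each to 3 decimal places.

Newton iteration, V/F⁰ = 0.5:
  V/F = 0.500: g = 0.0473, g' = -1.020 → V/F = 0.546
  V/F = 0.546: g = 0.0004, g' = -1.007 → V/F = 0.547
Converged at V/F = 0.547.
Compositions from xᵢ = zᵢ/(1+V/F(Kᵢ−1)), yᵢ = Kᵢxᵢ:
  A: x = 0.208, y = 0.709
  B: x = 0.327, y = 0.127
  C: x = 0.465, y = 0.164

V/F = 0.547, x_C = 0.465, y_C = 0.164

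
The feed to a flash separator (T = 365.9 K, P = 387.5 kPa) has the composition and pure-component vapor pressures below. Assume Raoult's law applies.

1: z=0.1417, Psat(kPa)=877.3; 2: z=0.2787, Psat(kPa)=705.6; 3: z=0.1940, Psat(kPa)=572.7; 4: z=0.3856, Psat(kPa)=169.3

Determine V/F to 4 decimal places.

V/F = 0.5984

Raoult's law: Kᵢ = Pᵢˢᵃᵗ/P = Pᵢˢᵃᵗ/387.5.
  K_1 = 877.3/387.5 = 2.264000, K_2 = 705.6/387.5 = 1.820903, K_3 = 572.7/387.5 = 1.477935, K_4 = 169.3/387.5 = 0.436903
Newton–Raphson from V/F = 0.5:
  V/F = 0.5000: g = 0.04457, g' = -0.4451 → V/F = 0.6001
  V/F = 0.6001: g = -0.00078, g' = -0.4632 → V/F = 0.5984
Converged at V/F = 0.5984.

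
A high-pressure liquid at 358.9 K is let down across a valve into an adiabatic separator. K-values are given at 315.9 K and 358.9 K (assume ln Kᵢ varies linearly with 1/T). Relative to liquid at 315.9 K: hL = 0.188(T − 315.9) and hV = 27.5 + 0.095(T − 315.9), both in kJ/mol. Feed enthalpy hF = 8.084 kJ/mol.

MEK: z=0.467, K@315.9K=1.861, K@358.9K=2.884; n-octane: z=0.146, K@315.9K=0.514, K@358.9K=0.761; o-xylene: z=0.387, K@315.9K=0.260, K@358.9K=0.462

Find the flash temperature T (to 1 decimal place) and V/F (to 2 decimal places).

Adiabatic flash: solve Rachford–Rice at each trial T, then check hF = ψ·hV(T) + (1−ψ)·hL(T).
  T = 315.9 K: K = (1.861, 0.514, 0.260), RR gives ψ = 0.076, H_out = 2.103 kJ/mol
  T = 358.9 K: K = (2.884, 0.761, 0.462), RR gives ψ = 0.706, H_out = 24.672 kJ/mol
  T = 337.4 K: K = (2.349, 0.633, 0.353), RR gives ψ = 0.413, H_out = 14.567 kJ/mol
  T = 326.6 K: K = (2.098, 0.572, 0.304), RR gives ψ = 0.260, H_out = 8.897 kJ/mol
  T = 321.2 K: K = (1.977, 0.543, 0.281), RR gives ψ = 0.173, H_out = 5.673 kJ/mol
  T = 323.9 K: K = (2.037, 0.557, 0.293), RR gives ψ = 0.218, H_out = 7.328 kJ/mol
  T = 325.2 K: K = (2.066, 0.564, 0.298), RR gives ψ = 0.238, H_out = 8.093 kJ/mol
Linear interpolation between T = 323.9 (H_out = 7.328) and T = 325.2 (H_out = 8.093) on hF = 8.084 gives T ≈ 325.2 K, at which ψ = 0.24.

T = 325.2 K, V/F = 0.24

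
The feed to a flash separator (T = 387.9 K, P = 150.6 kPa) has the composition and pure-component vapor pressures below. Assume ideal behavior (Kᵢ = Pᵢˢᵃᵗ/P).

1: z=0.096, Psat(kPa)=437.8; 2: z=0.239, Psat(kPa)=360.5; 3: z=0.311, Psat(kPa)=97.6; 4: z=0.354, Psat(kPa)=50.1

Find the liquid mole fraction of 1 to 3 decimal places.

Raoult's law: Kᵢ = Pᵢˢᵃᵗ/P = Pᵢˢᵃᵗ/150.6.
  K_1 = 437.8/150.6 = 2.90704, K_2 = 360.5/150.6 = 2.39376, K_3 = 97.6/150.6 = 0.64807, K_4 = 50.1/150.6 = 0.33267
Material balance + equilibrium reduce to Σ zᵢ(Kᵢ−1)/(1+V/F(Kᵢ−1)) = 0.
g(0) = ΣzᵢKᵢ − 1 = 0.171 and g(1) = 1 − Σzᵢ/Kᵢ = -0.677, so a root lies in (0, 1).
Newton iteration, V/F⁰ = 0.53:
  V/F = 0.530: g = -0.2174, g' = -0.676 → V/F = 0.208
  V/F = 0.208: g = -0.0032, g' = -0.715 → V/F = 0.204
Converged at V/F = 0.204.
Compositions from xᵢ = zᵢ/(1+V/F(Kᵢ−1)), yᵢ = Kᵢxᵢ:
  1: x = 0.069, y = 0.201
  2: x = 0.186, y = 0.446
  3: x = 0.335, y = 0.217
  4: x = 0.410, y = 0.136

x_1 = 0.069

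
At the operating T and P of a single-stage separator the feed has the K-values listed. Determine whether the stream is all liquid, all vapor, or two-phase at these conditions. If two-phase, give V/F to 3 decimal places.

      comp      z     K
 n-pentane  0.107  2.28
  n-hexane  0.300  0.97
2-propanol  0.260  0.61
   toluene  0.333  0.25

ΣzᵢKᵢ = 0.777; Σzᵢ/Kᵢ = 2.114.
Since ΣzᵢKᵢ < 1 the mixture is below its bubble point — single liquid phase.

all liquid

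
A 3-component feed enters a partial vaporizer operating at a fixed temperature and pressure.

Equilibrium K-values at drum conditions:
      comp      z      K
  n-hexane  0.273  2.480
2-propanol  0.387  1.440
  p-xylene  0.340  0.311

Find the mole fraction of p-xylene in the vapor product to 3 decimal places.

Material balance + equilibrium reduce to Σ zᵢ(Kᵢ−1)/(1+V/F(Kᵢ−1)) = 0.
g(0) = ΣzᵢKᵢ − 1 = 0.340 and g(1) = 1 − Σzᵢ/Kᵢ = -0.472, so a root lies in (0, 1).
Newton–Raphson from V/F = 0.35:
  V/F = 0.350: g = 0.1050, g' = -0.596 → V/F = 0.526
  V/F = 0.526: g = -0.0021, g' = -0.636 → V/F = 0.523
Converged at V/F = 0.523.
Compositions from xᵢ = zᵢ/(1+V/F(Kᵢ−1)), yᵢ = Kᵢxᵢ:
  n-hexane: x = 0.154, y = 0.382
  2-propanol: x = 0.315, y = 0.453
  p-xylene: x = 0.531, y = 0.165

y_p-xylene = 0.165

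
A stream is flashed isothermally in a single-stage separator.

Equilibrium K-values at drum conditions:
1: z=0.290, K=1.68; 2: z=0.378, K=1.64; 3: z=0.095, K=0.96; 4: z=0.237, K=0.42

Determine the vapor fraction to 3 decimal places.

Newton iteration, ψ⁰ = 0.5:
  ψ = 0.500: g = 0.1330, g' = -0.322 → ψ = 0.913
  ψ = 0.913: g = -0.0218, g' = -0.473 → ψ = 0.867
  ψ = 0.867: g = -0.0008, g' = -0.440 → ψ = 0.865
Converged at ψ = 0.865.

ψ = 0.865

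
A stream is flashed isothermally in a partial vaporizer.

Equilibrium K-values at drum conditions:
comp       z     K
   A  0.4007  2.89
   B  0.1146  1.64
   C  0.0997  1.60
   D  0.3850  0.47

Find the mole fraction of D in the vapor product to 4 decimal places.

Material balance + equilibrium reduce to Σ zᵢ(Kᵢ−1)/(1+V/F(Kᵢ−1)) = 0.
Feasibility: ΣzᵢKᵢ = 1.6864, Σzᵢ/Kᵢ = 1.0900 — both > 1, two phases present.
Newton iteration, V/F⁰ = 0.5:
  V/F = 0.5000: g = 0.21333, g' = -0.6267 → V/F = 0.8404
  V/F = 0.8404: g = 0.01213, g' = -0.6010 → V/F = 0.8606
  V/F = 0.8606: g = -0.00007, g' = -0.6082 → V/F = 0.8604
Converged at V/F = 0.8604.
Compositions from xᵢ = zᵢ/(1+V/F(Kᵢ−1)), yᵢ = Kᵢxᵢ:
  A: x = 0.1526, y = 0.4409
  B: x = 0.0739, y = 0.1212
  C: x = 0.0658, y = 0.1052
  D: x = 0.7078, y = 0.3327

y_D = 0.3327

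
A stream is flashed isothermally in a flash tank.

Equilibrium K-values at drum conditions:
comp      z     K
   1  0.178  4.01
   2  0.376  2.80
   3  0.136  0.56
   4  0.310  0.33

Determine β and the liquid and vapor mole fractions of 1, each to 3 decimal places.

β = 0.694, x_1 = 0.058, y_1 = 0.231

Material balance + equilibrium reduce to Σ zᵢ(Kᵢ−1)/(1+β(Kᵢ−1)) = 0.
g(0) = ΣzᵢKᵢ − 1 = 0.945 and g(1) = 1 − Σzᵢ/Kᵢ = -0.361, so a root lies in (0, 1).
Iterate (Newton) starting at β = 0.62:
  β = 0.620: g = 0.0692, g' = -0.925 → β = 0.695
  β = 0.695: g = -0.0007, g' = -0.951 → β = 0.694
Converged at β = 0.694.
Compositions from xᵢ = zᵢ/(1+β(Kᵢ−1)), yᵢ = Kᵢxᵢ:
  1: x = 0.058, y = 0.231
  2: x = 0.167, y = 0.468
  3: x = 0.196, y = 0.110
  4: x = 0.579, y = 0.191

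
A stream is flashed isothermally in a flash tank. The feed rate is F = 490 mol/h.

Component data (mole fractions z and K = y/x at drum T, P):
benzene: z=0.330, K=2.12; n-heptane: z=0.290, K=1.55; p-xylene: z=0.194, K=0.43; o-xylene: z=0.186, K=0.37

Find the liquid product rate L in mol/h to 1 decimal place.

Let ψ = V/F and solve Σ zᵢ(Kᵢ−1)/(1+ψ(Kᵢ−1)) = 0.
Feasibility: ΣzᵢKᵢ = 1.301, Σzᵢ/Kᵢ = 1.297 — both > 1, two phases present.
Iterate (Newton) starting at ψ = 0.5:
  ψ = 0.500: g = 0.0363, g' = -0.505 → ψ = 0.572
  ψ = 0.572: g = -0.0006, g' = -0.524 → ψ = 0.571
Converged at ψ = 0.571.
Then V = ψ·F = 0.5707·490 = 279.7 mol/h and L = F − V = 210.3 mol/h.

L = 210.3 mol/h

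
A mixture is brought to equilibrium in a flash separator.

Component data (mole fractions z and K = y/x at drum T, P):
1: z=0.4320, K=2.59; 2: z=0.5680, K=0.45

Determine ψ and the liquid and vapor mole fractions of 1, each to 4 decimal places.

ψ = 0.4282, x_1 = 0.2570, y_1 = 0.6657

Newton–Raphson from ψ = 0.34:
  ψ = 0.3400: g = 0.06160, g' = -0.7201 → ψ = 0.4255
  ψ = 0.4255: g = 0.00183, g' = -0.6814 → ψ = 0.4282
Converged at ψ = 0.4282.
Compositions from xᵢ = zᵢ/(1+ψ(Kᵢ−1)), yᵢ = Kᵢxᵢ:
  1: x = 0.2570, y = 0.6657
  2: x = 0.7430, y = 0.3343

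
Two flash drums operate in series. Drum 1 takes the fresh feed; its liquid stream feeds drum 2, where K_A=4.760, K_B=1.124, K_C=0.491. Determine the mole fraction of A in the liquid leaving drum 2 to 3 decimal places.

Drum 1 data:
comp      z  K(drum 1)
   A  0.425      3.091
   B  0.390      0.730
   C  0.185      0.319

x_A (drum 2) = 0.053

Drum 1:
Material balance + equilibrium reduce to Σ zᵢ(Kᵢ−1)/(1+ψ₁(Kᵢ−1)) = 0.
g(0) = ΣzᵢKᵢ − 1 = 0.657 and g(1) = 1 − Σzᵢ/Kᵢ = -0.252, so a root lies in (0, 1).
Newton–Raphson from ψ₁ = 0.31:
  ψ₁ = 0.310: g = 0.2646, g' = -0.856 → ψ₁ = 0.619
  ψ₁ = 0.619: g = 0.0430, g' = -0.650 → ψ₁ = 0.685
Converged at ψ₁ = 0.685.
Drum-1 compositions:
  A: x = 0.175, y = 0.540
  B: x = 0.479, y = 0.349
  C: x = 0.347, y = 0.111
Drum-2 feed = drum-1 liquid: z₂ = (0.1747, 0.4785, 0.3468).
Drum 2:
Material balance + equilibrium reduce to Σ zᵢ(Kᵢ−1)/(1+ψ₂(Kᵢ−1)) = 0.
Feasibility: ΣzᵢKᵢ = 1.540, Σzᵢ/Kᵢ = 1.169 — both > 1, two phases present.
Iterate (Newton) starting at ψ₂ = 0.51:
  ψ₂ = 0.510: g = 0.0426, g' = -0.461 → ψ₂ = 0.602
  ψ₂ = 0.602: g = 0.0018, g' = -0.425 → ψ₂ = 0.607
Converged at ψ₂ = 0.607.
  A: x = 0.053, y = 0.253
  B: x = 0.445, y = 0.500
  C: x = 0.502, y = 0.246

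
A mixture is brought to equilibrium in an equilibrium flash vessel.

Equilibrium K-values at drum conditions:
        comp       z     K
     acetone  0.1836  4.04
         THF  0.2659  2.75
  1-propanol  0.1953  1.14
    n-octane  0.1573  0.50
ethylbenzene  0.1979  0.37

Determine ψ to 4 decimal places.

Material balance + equilibrium reduce to Σ zᵢ(Kᵢ−1)/(1+ψ(Kᵢ−1)) = 0.
g(0) = ΣzᵢKᵢ − 1 = 0.8475 and g(1) = 1 − Σzᵢ/Kᵢ = -0.1629, so a root lies in (0, 1).
Iterate (Newton) starting at ψ = 0.5:
  ψ = 0.5000: g = 0.20834, g' = -0.7395 → ψ = 0.7817
  ψ = 0.7817: g = 0.01167, g' = -0.7081 → ψ = 0.7982
  ψ = 0.7982: g = -0.00006, g' = -0.7161 → ψ = 0.7981
Converged at ψ = 0.7981.

ψ = 0.7981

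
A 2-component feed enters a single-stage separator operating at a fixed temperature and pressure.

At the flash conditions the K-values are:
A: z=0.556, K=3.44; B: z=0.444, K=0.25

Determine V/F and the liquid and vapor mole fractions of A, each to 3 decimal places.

V/F = 0.559, x_A = 0.235, y_A = 0.809

Material balance + equilibrium reduce to Σ zᵢ(Kᵢ−1)/(1+V/F(Kᵢ−1)) = 0.
Check two-phase: ΣzᵢKᵢ = 2.024 > 1 and Σzᵢ/Kᵢ = 1.938 > 1, so g(0) = 1.024 > 0 and g(1) = -0.938 < 0.
Binary case is linear: z₁(K₁−1)(1+V/F(K₂−1)) + z₂(K₂−1)(1+V/F(K₁−1)) = 0
⇒ V/F = [z₁(K₁−1)+z₂(K₂−1)] / [−(K₁−1)(K₂−1)] = 1.0236/1.8300 = 0.559
Compositions from xᵢ = zᵢ/(1+V/F(Kᵢ−1)), yᵢ = Kᵢxᵢ:
  A: x = 0.235, y = 0.809
  B: x = 0.765, y = 0.191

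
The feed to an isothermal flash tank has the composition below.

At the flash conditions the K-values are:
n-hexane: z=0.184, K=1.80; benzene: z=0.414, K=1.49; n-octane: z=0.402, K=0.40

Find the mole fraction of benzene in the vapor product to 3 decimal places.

y_benzene = 0.537

Iterate (Newton) starting at V/F = 0.51:
  V/F = 0.510: g = -0.0807, g' = -0.424 → V/F = 0.319
  V/F = 0.319: g = -0.0057, g' = -0.371 → V/F = 0.304
Converged at V/F = 0.304.
Compositions from xᵢ = zᵢ/(1+V/F(Kᵢ−1)), yᵢ = Kᵢxᵢ:
  n-hexane: x = 0.148, y = 0.266
  benzene: x = 0.360, y = 0.537
  n-octane: x = 0.492, y = 0.197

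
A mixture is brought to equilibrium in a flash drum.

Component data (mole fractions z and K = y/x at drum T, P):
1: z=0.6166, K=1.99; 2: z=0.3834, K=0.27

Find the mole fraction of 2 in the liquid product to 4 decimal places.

Material balance + equilibrium reduce to Σ zᵢ(Kᵢ−1)/(1+β(Kᵢ−1)) = 0.
Check two-phase: ΣzᵢKᵢ = 1.3306 > 1 and Σzᵢ/Kᵢ = 1.7298 > 1, so g(0) = 0.3306 > 0 and g(1) = -0.7298 < 0.
Binary case is linear: z₁(K₁−1)(1+β(K₂−1)) + z₂(K₂−1)(1+β(K₁−1)) = 0
⇒ β = [z₁(K₁−1)+z₂(K₂−1)] / [−(K₁−1)(K₂−1)] = 0.33055/0.72270 = 0.4574
Compositions from xᵢ = zᵢ/(1+β(Kᵢ−1)), yᵢ = Kᵢxᵢ:
  1: x = 0.4244, y = 0.8446
  2: x = 0.5756, y = 0.1554

x_2 = 0.5756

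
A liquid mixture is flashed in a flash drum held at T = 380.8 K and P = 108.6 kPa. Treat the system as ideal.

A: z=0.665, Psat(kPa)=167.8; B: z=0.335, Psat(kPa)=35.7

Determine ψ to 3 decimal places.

ψ = 0.376

Raoult's law: Kᵢ = Pᵢˢᵃᵗ/P = Pᵢˢᵃᵗ/108.6.
  K_A = 167.8/108.6 = 1.54512, K_B = 35.7/108.6 = 0.32873
Binary case is linear: z₁(K₁−1)(1+ψ(K₂−1)) + z₂(K₂−1)(1+ψ(K₁−1)) = 0
⇒ ψ = [z₁(K₁−1)+z₂(K₂−1)] / [−(K₁−1)(K₂−1)] = 0.1376/0.3659 = 0.376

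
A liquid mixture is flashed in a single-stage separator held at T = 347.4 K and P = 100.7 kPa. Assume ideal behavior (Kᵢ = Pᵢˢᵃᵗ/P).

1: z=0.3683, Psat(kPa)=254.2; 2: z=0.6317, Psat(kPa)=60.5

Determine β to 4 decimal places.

Raoult's law: Kᵢ = Pᵢˢᵃᵗ/P = Pᵢˢᵃᵗ/100.7.
  K_1 = 254.2/100.7 = 2.524330, K_2 = 60.5/100.7 = 0.600794
Binary case is linear: z₁(K₁−1)(1+β(K₂−1)) + z₂(K₂−1)(1+β(K₁−1)) = 0
⇒ β = [z₁(K₁−1)+z₂(K₂−1)] / [−(K₁−1)(K₂−1)] = 0.30923/0.60852 = 0.5082

β = 0.5082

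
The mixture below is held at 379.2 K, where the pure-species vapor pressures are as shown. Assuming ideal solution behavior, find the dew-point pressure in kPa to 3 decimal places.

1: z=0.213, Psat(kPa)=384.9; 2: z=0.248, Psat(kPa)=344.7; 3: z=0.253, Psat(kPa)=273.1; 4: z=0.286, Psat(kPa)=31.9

At the dew point ψ → 1, so Σzᵢ/Kᵢ = 1 with Kᵢ = Pᵢˢᵃᵗ/P ⇒ 1/P = Σzᵢ/Pᵢˢᵃᵗ.
1/P = 0.213/384.9 + 0.248/344.7 + 0.253/273.1 + 0.286/31.9 = 0.011165 ⇒ P = 89.567 kPa

Pdew = 89.567 kPa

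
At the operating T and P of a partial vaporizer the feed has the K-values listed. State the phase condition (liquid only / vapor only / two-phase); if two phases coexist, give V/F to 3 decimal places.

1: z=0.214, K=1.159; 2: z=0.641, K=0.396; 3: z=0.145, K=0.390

ΣzᵢKᵢ = 0.558; Σzᵢ/Kᵢ = 2.175.
Since ΣzᵢKᵢ < 1 the mixture is below its bubble point — single liquid phase.

liquid only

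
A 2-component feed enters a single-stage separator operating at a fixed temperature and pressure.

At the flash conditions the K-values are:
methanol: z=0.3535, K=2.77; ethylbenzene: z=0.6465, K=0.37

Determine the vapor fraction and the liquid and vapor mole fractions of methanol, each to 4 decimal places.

ψ = 0.1959, x_methanol = 0.2625, y_methanol = 0.7271

Material balance + equilibrium reduce to Σ zᵢ(Kᵢ−1)/(1+ψ(Kᵢ−1)) = 0.
Feasibility: ΣzᵢKᵢ = 1.2184, Σzᵢ/Kᵢ = 1.8749 — both > 1, two phases present.
Newton iteration, ψ⁰ = 0.5:
  ψ = 0.5000: g = -0.26266, g' = -0.8585 → ψ = 0.1941
  ψ = 0.1941: g = 0.00170, g' = -0.9466 → ψ = 0.1959
Converged at ψ = 0.1959.
Compositions from xᵢ = zᵢ/(1+ψ(Kᵢ−1)), yᵢ = Kᵢxᵢ:
  methanol: x = 0.2625, y = 0.7271
  ethylbenzene: x = 0.7375, y = 0.2729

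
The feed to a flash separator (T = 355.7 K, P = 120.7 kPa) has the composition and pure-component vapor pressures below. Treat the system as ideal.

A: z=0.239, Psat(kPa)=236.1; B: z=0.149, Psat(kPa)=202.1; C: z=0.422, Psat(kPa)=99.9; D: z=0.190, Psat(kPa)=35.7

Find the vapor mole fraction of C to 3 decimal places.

y_C = 0.371

Raoult's law: Kᵢ = Pᵢˢᵃᵗ/P = Pᵢˢᵃᵗ/120.7.
  K_A = 236.1/120.7 = 1.95609, K_B = 202.1/120.7 = 1.67440, K_C = 99.9/120.7 = 0.82767, K_D = 35.7/120.7 = 0.29577
Let β = V/F and solve Σ zᵢ(Kᵢ−1)/(1+β(Kᵢ−1)) = 0.
g(0) = ΣzᵢKᵢ − 1 = 0.122 and g(1) = 1 − Σzᵢ/Kᵢ = -0.363, so a root lies in (0, 1).
Newton–Raphson from β = 0.5:
  β = 0.500: g = -0.0564, g' = -0.377 → β = 0.351
  β = 0.351: g = -0.0027, g' = -0.347 → β = 0.343
Converged at β = 0.343.
Compositions from xᵢ = zᵢ/(1+β(Kᵢ−1)), yᵢ = Kᵢxᵢ:
  A: x = 0.180, y = 0.352
  B: x = 0.121, y = 0.203
  C: x = 0.449, y = 0.371
  D: x = 0.250, y = 0.074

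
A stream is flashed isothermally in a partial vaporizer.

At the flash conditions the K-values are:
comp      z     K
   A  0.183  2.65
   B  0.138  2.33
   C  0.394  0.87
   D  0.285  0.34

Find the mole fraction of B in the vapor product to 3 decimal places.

Newton iteration, V/F⁰ = 0.63:
  V/F = 0.630: g = -0.1299, g' = -0.564 → V/F = 0.400
  V/F = 0.400: g = -0.0077, g' = -0.521 → V/F = 0.385
Converged at V/F = 0.385.
Compositions from xᵢ = zᵢ/(1+V/F(Kᵢ−1)), yᵢ = Kᵢxᵢ:
  A: x = 0.112, y = 0.297
  B: x = 0.091, y = 0.213
  C: x = 0.415, y = 0.361
  D: x = 0.382, y = 0.130

y_B = 0.213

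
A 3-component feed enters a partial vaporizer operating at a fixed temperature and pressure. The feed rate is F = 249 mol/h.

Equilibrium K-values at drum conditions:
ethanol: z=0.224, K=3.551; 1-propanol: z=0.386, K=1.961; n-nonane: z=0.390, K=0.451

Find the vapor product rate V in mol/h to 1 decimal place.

V = 205.3 mol/h

Material balance + equilibrium reduce to Σ zᵢ(Kᵢ−1)/(1+V/F(Kᵢ−1)) = 0.
g(0) = ΣzᵢKᵢ − 1 = 0.728 and g(1) = 1 − Σzᵢ/Kᵢ = -0.125, so a root lies in (0, 1).
Newton–Raphson from V/F = 0.3:
  V/F = 0.300: g = 0.3553, g' = -0.851 → V/F = 0.718
  V/F = 0.718: g = 0.0682, g' = -0.627 → V/F = 0.826
  V/F = 0.826: g = -0.0012, g' = -0.655 → V/F = 0.824
Converged at V/F = 0.824.
Then V = V/F·F = 0.8244·249 = 205.3 mol/h and L = F − V = 43.7 mol/h.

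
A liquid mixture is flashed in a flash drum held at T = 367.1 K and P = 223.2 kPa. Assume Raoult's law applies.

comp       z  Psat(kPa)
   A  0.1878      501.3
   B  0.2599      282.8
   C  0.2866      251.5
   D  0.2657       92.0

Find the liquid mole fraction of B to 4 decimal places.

Raoult's law: Kᵢ = Pᵢˢᵃᵗ/P = Pᵢˢᵃᵗ/223.2.
  K_A = 501.3/223.2 = 2.245968, K_B = 282.8/223.2 = 1.267025, K_C = 251.5/223.2 = 1.126792, K_D = 92.0/223.2 = 0.412186
Rachford–Rice: g(ψ) = Σ zᵢ(Kᵢ−1)/(1+ψ(Kᵢ−1)) = 0.
g(0) = ΣzᵢKᵢ − 1 = 0.1835 and g(1) = 1 − Σzᵢ/Kᵢ = -0.1877, so a root lies in (0, 1).
Iterate (Newton) starting at ψ = 0.5:
  ψ = 0.5000: g = 0.01838, g' = -0.3133 → ψ = 0.5587
  ψ = 0.5587: g = -0.00026, g' = -0.3229 → ψ = 0.5579
Converged at ψ = 0.5579.
Compositions from xᵢ = zᵢ/(1+ψ(Kᵢ−1)), yᵢ = Kᵢxᵢ:
  A: x = 0.1108, y = 0.2488
  B: x = 0.2262, y = 0.2866
  C: x = 0.2677, y = 0.3016
  D: x = 0.3953, y = 0.1630

x_B = 0.2262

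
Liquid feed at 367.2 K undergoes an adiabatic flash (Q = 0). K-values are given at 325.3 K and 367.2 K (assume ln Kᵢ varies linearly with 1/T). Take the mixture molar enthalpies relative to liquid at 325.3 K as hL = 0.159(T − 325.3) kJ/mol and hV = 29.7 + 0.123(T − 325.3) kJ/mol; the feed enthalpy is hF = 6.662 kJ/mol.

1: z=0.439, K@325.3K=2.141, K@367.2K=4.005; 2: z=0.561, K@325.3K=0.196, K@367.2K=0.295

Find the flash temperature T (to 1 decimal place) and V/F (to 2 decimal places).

T = 334.1 K, V/F = 0.18

Adiabatic flash: solve Rachford–Rice at each trial T, then check hF = ψ·hV(T) + (1−ψ)·hL(T).
  T = 325.3 K: K = (2.141, 0.196), RR gives ψ = 0.054, H_out = 1.614 kJ/mol
  T = 367.2 K: K = (4.005, 0.295), RR gives ψ = 0.436, H_out = 18.954 kJ/mol
  T = 346.2 K: K = (2.982, 0.243), RR gives ψ = 0.297, H_out = 11.924 kJ/mol
  T = 335.8 K: K = (2.542, 0.219), RR gives ψ = 0.198, H_out = 7.488 kJ/mol
  T = 330.6 K: K = (2.338, 0.208), RR gives ψ = 0.135, H_out = 4.818 kJ/mol
  T = 333.2 K: K = (2.439, 0.213), RR gives ψ = 0.168, H_out = 6.201 kJ/mol
  T = 334.5 K: K = (2.490, 0.216), RR gives ψ = 0.184, H_out = 6.855 kJ/mol
Linear interpolation between T = 333.2 (H_out = 6.201) and T = 334.5 (H_out = 6.855) on hF = 6.662 gives T ≈ 334.1 K, at which ψ = 0.18.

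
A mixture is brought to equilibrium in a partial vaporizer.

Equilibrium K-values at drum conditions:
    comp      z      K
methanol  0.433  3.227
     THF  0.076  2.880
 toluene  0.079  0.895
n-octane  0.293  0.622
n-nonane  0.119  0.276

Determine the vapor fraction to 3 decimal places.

ψ = 0.840

Newton iteration, ψ⁰ = 0.5:
  ψ = 0.500: g = 0.2495, g' = -0.770 → ψ = 0.824
  ψ = 0.824: g = 0.0126, g' = -0.781 → ψ = 0.840
Converged at ψ = 0.840.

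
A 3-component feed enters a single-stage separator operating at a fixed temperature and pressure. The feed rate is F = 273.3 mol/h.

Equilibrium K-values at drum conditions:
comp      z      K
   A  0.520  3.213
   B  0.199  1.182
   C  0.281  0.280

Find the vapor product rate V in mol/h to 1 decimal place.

Let β = V/F and solve Σ zᵢ(Kᵢ−1)/(1+β(Kᵢ−1)) = 0.
Feasibility: ΣzᵢKᵢ = 1.985, Σzᵢ/Kᵢ = 1.334 — both > 1, two phases present.
Newton iteration, β⁰ = 0.5:
  β = 0.500: g = 0.2634, g' = -0.935 → β = 0.782
  β = 0.782: g = -0.0095, g' = -1.109 → β = 0.773
Converged at β = 0.773.
Then V = β·F = 0.7730·273.3 = 211.3 mol/h and L = F − V = 62.0 mol/h.

V = 211.3 mol/h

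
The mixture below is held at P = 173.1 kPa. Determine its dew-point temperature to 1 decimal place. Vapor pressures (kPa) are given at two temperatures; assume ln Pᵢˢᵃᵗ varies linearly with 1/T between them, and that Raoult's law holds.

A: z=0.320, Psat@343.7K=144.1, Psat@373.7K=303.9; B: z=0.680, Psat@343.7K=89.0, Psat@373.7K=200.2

Dew-point temperature: Σzᵢ·P/Pᵢˢᵃᵗ(T) = 1. Interpolate ln Pᵢˢᵃᵗ = aᵢ + bᵢ/T.
  T = 343.7 K: ΣzᵢP/Pᵢˢᵃᵗ = 1.7070
  T = 373.7 K: ΣzᵢP/Pᵢˢᵃᵗ = 0.7702
  T = 358.7 K: ΣzᵢP/Pᵢˢᵃᵗ = 1.1276
  T = 366.2 K: ΣzᵢP/Pᵢˢᵃᵗ = 0.9283
  T = 362.4 K: ΣzᵢP/Pᵢˢᵃᵗ = 1.0234
  T = 364.3 K: ΣzᵢP/Pᵢˢᵃᵗ = 0.9744
Interpolating between 362.4 K and 364.3 K gives T ≈ 363.3 K.

T = 363.3 K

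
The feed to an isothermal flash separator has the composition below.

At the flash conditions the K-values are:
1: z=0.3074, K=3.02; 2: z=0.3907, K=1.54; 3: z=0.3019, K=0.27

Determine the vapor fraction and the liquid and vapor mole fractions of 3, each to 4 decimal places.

ψ = 0.6559, x_3 = 0.5793, y_3 = 0.1564

Newton iteration, ψ⁰ = 0.5:
  ψ = 0.5000: g = 0.12799, g' = -0.7801 → ψ = 0.6641
  ψ = 0.6641: g = -0.00725, g' = -0.8966 → ψ = 0.6560
  ψ = 0.6560: g = -0.00004, g' = -0.8865 → ψ = 0.6559
Converged at ψ = 0.6559.
Compositions from xᵢ = zᵢ/(1+ψ(Kᵢ−1)), yᵢ = Kᵢxᵢ:
  1: x = 0.1322, y = 0.3993
  2: x = 0.2885, y = 0.4443
  3: x = 0.5793, y = 0.1564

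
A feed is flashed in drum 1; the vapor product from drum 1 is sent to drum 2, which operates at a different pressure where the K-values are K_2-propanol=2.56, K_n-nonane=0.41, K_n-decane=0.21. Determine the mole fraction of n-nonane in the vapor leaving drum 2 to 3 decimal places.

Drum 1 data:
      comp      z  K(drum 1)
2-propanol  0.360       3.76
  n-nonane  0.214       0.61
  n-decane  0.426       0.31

Drum 1:
Material balance + equilibrium reduce to Σ zᵢ(Kᵢ−1)/(1+ψ₁(Kᵢ−1)) = 0.
g(0) = ΣzᵢKᵢ − 1 = 0.616 and g(1) = 1 − Σzᵢ/Kᵢ = -0.821, so a root lies in (0, 1).
Iterate (Newton) starting at ψ₁ = 0.5:
  ψ₁ = 0.500: g = -0.1350, g' = -1.007 → ψ₁ = 0.366
  ψ₁ = 0.366: g = 0.0037, g' = -1.086 → ψ₁ = 0.369
Converged at ψ₁ = 0.369.
Drum-1 compositions:
  2-propanol: x = 0.178, y = 0.670
  n-nonane: x = 0.250, y = 0.153
  n-decane: x = 0.572, y = 0.177
Drum-2 feed = drum-1 vapor: z₂ = (0.6703, 0.1525, 0.1772).
Drum 2:
Iterate (Newton) starting at ψ₂ = 0.48:
  ψ₂ = 0.480: g = 0.2468, g' = -0.924 → ψ₂ = 0.747
  ψ₂ = 0.747: g = -0.0199, g' = -1.177 → ψ₂ = 0.730
Converged at ψ₂ = 0.730.
  2-propanol: x = 0.313, y = 0.802
  n-nonane: x = 0.268, y = 0.110
  n-decane: x = 0.419, y = 0.088

y_n-nonane (drum 2) = 0.110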